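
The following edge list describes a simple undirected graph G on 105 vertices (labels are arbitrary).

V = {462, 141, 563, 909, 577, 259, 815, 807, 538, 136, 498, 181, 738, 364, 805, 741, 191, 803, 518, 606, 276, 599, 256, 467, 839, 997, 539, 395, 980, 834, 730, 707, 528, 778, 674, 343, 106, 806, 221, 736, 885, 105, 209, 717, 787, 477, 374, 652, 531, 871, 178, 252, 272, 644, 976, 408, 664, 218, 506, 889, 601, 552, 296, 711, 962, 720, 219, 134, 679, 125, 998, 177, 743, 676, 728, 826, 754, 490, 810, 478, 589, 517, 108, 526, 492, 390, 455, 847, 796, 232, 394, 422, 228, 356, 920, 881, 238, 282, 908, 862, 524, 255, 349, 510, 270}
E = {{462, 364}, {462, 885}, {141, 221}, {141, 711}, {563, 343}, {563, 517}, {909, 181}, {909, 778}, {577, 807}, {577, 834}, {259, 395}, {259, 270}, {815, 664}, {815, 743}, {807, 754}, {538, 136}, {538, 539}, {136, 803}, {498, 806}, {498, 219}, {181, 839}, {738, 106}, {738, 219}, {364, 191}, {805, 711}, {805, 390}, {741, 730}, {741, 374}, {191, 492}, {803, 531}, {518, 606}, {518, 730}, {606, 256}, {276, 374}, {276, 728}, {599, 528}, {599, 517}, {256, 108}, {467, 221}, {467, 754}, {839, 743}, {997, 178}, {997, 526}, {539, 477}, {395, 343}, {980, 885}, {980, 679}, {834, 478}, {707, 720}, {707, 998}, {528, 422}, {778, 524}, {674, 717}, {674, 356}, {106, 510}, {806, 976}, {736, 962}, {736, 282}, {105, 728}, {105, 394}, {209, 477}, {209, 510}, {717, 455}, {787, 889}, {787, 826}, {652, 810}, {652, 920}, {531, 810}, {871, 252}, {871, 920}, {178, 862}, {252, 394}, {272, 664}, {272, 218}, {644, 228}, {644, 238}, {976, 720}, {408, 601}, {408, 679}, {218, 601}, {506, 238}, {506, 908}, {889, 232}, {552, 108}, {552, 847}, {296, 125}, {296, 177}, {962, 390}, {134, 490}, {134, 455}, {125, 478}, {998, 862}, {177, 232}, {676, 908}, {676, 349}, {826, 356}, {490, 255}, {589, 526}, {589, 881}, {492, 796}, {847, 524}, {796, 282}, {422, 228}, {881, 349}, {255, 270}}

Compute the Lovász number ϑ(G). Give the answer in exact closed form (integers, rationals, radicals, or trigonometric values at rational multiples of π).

Vertex 477 has 2 neighbors: 539, 209.
deg(730) = 2; N(730) = {741, 518}.
N(606) = {518, 256}, |N(606)| = 2.
Vertex 364 has 2 neighbors: 462, 191.
G on 105 vertices is 2-regular; a single 105-cycle (edge-transitive).
A has 53 distinct eigenvalues ≈ [2.0, 1.996, 1.986, 1.968, 1.943, 1.911, 1.872, 1.827, 1.775, 1.717, 1.652, 1.582, 1.506, 1.425, 1.338, 1.247, 1.151, 1.051, 0.948, 0.841, 0.731, 0.618, 0.503, 0.387, 0.268, 0.149, 0.03, -0.09, -0.209, -0.328, -0.445, -0.561, -0.675, -0.786, -0.895, -1.0, -1.102, -1.2, -1.293, -1.382, -1.466, -1.545, -1.618, -1.685, -1.747, -1.802, -1.851, -1.893, -1.928, -1.956, -1.978, -1.992, -1.999].
Lovász: ϑ = −105(-2*cos(pi/105))/(2+-(-1)*2*cos(pi/105)) = 105*cos(pi/105)/(cos(pi/105) + 1).
≈ 52.48825 (to 5 d.p.).
Lovász sandwich 52 ≤ 105*cos(pi/105)/(cos(pi/105) + 1) ≤ 53: both strict.

105*cos(pi/105)/(cos(pi/105) + 1)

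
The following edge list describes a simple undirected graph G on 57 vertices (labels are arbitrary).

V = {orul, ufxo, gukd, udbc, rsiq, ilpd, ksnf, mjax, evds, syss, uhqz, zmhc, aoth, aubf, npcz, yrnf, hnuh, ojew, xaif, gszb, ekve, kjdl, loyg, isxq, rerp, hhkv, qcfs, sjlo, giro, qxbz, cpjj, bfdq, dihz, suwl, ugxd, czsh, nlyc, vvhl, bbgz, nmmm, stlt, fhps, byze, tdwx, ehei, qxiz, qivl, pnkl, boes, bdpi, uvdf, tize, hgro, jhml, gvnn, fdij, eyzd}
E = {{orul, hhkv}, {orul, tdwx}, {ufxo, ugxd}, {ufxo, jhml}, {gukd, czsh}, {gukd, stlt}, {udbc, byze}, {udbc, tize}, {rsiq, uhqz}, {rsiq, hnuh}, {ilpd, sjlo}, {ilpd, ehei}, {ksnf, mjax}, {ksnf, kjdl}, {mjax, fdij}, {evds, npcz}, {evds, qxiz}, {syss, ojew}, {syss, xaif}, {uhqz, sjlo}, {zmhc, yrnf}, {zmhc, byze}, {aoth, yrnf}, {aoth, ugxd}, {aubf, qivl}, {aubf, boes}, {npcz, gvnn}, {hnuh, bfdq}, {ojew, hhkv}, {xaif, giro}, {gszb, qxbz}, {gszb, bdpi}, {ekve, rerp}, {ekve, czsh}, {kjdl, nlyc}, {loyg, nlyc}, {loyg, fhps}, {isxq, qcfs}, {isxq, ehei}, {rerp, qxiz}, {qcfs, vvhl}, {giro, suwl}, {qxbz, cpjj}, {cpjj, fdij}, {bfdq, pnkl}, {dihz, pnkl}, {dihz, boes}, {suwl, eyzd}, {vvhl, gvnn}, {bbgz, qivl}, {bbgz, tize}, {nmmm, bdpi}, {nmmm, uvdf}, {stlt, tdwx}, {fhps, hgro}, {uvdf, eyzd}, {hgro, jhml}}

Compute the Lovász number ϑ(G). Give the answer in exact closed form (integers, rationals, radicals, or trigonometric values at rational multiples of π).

57*cos(pi/57)/(cos(pi/57) + 1)

Vertex nlyc has 2 neighbors: kjdl, loyg.
N(udbc) = {byze, tize}, |N(udbc)| = 2.
deg(qcfs) = 2; N(qcfs) = {isxq, vvhl}.
N(hgro) = {fhps, jhml}, |N(hgro)| = 2.
Every vertex has degree 2 (N=57); the odd cycle C_{57}.
Distinct eigenvalues (to 5 d.p.): [2.0, 1.98786, 1.95159, 1.89163, 1.80871, 1.70384, 1.57828, 1.43357, 1.27145, 1.0939, 0.90307, 0.70128, 0.49097, 0.27471, 0.05511, -0.16516, -0.38342, -0.59703, -0.80339, -1.0, -1.18447, -1.35456, -1.50821, -1.64356, -1.75895, -1.85299, -1.92454, -1.97272, -1.99696].
ϑ = −N·λ_min/(λ_max−λ_min) = −57·(-2*cos(pi/57))/(2−(-2*cos(pi/57))) = 57*cos(pi/57)/(cos(pi/57) + 1).
Numerically 28.47834517.
28 ≤ 57*cos(pi/57)/(cos(pi/57) + 1) ≤ 29: both strict.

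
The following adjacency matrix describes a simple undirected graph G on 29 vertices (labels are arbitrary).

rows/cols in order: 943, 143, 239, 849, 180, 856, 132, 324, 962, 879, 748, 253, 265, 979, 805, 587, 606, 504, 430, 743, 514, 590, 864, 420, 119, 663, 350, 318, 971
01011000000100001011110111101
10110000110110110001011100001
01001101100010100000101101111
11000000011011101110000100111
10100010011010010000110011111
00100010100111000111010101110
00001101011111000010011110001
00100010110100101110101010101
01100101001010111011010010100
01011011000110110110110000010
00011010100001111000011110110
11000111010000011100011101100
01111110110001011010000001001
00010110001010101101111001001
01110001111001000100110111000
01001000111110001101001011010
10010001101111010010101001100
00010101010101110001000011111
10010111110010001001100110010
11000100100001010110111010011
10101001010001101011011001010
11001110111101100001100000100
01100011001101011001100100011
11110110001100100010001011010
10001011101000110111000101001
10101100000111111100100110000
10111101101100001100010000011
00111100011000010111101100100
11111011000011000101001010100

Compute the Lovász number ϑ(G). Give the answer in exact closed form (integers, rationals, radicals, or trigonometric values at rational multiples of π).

sqrt(29)

N(318) = {239, 849, 180, 856, 879, 748, 587, 504, 430, 743, 514, 864, 420, 350}, |N(318)| = 14.
Vertex 663 has 14 neighbors: 943, 239, 180, 856, 253, 265, 979, 805, 587, 606, 504, 514, 420, 119.
deg(239) = 14; N(239) = {143, 180, 856, 324, 962, 265, 805, 514, 864, 420, 663, 350, 318, 971}.
deg(324) = 14; N(324) = {239, 132, 962, 879, 253, 805, 606, 504, 430, 514, 864, 119, 350, 971}.
deg(v) = 14 for all v (|V|=29); Paley(29): SR with (k,λ,μ)=(14,6,7).
spec(A) ≈ [14.0, 2.193, -3.193] (distinct, 3 d.p.).
−29·(-sqrt(29)/2 - 1/2) / ((14)−(-sqrt(29)/2 - 1/2)) = sqrt(29) = ϑ(G).
= 5.385164807… (decimal).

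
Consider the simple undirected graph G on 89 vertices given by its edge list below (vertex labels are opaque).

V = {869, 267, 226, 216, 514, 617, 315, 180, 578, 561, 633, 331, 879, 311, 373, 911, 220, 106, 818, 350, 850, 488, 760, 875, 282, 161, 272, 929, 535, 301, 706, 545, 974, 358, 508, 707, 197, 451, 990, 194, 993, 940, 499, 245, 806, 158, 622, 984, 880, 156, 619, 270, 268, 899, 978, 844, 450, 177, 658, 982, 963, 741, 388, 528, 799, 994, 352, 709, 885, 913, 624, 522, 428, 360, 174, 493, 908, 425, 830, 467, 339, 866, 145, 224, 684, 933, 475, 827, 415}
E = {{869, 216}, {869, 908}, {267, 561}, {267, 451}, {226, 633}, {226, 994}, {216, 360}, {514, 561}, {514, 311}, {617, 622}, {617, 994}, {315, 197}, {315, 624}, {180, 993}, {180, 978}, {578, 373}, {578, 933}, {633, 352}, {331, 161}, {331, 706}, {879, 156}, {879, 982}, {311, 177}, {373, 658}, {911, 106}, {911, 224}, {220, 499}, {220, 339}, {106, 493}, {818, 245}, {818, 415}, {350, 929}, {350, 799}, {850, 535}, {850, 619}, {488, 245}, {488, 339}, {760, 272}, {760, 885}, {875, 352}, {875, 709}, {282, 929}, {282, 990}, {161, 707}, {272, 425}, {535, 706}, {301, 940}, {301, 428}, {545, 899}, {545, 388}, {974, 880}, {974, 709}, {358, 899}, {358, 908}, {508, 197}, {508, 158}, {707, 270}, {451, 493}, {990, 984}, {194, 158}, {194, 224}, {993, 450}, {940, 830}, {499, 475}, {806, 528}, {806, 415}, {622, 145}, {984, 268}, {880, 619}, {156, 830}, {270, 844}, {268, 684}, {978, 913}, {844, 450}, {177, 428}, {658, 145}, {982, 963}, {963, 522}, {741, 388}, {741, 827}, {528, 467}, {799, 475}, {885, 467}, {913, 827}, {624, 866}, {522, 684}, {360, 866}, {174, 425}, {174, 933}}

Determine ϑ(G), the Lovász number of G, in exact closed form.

89*cos(pi/89)/(cos(pi/89) + 1)

deg(270) = 2; N(270) = {707, 844}.
Vertex 450 has 2 neighbors: 993, 844.
N(106) = {911, 493}, |N(106)| = 2.
N(911) = {106, 224}, |N(911)| = 2.
G on 89 vertices is 2-regular; the odd cycle C_{89}.
Distinct eigenvalues (to 6 d.p.): [2.0, 1.995018, 1.980097, 1.955311, 1.920784, 1.876688, 1.823242, 1.760713, 1.689412, 1.609694, 1.521958, 1.426638, 1.324212, 1.215188, 1.10011, 0.979551, 0.854113, 0.724419, 0.591116, 0.454869, 0.316355, 0.176265, 0.035297, -0.105847, -0.246463, -0.385852, -0.523319, -0.658178, -0.789758, -0.917404, -1.040479, -1.158371, -1.270491, -1.376282, -1.475217, -1.566802, -1.650581, -1.726138, -1.793094, -1.851118, -1.89992, -1.939256, -1.968931, -1.988796, -1.998754].
−89·(-2*cos(pi/89)) / ((2)−(-2*cos(pi/89))) = 89*cos(pi/89)/(cos(pi/89) + 1) = ϑ(G).
≈ 44.486135317 (to 9 d.p.).
Sandwich: α(G)=44 ≤ ϑ(G)=89*cos(pi/89)/(cos(pi/89) + 1) ≤ χ(Ḡ)=45 (both strict).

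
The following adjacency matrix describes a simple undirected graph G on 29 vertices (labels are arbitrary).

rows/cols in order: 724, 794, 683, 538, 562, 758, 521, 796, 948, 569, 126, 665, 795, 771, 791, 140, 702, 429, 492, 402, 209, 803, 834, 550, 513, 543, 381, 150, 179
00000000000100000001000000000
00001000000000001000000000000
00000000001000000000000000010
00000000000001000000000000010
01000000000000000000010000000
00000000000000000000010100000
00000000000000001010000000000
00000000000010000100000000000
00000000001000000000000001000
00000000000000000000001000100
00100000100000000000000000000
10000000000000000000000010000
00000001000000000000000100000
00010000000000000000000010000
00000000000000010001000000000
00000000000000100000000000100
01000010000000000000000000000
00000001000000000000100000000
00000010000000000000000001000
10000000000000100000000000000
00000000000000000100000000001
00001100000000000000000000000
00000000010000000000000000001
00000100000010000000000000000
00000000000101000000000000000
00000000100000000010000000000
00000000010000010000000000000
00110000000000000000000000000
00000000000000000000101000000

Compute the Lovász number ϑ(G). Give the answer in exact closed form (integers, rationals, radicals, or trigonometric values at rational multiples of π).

deg(948) = 2; N(948) = {126, 543}.
deg(834) = 2; N(834) = {569, 179}.
N(179) = {209, 834}, |N(179)| = 2.
N(794) = {562, 702}, |N(794)| = 2.
Regular of degree 2 on 29 vertices: the odd cycle C_{29}.
The 15 distinct eigenvalues: [2.0, 1.953, 1.815, 1.592, 1.295, 0.937, 0.535, 0.108, -0.324, -0.74, -1.122, -1.452, -1.714, -1.895, -1.988].
−29·(-2*cos(pi/29)) / ((2)−(-2*cos(pi/29))) = 29*cos(pi/29)/(cos(pi/29) + 1) = ϑ(G).
≈ 14.457375255 (to 9 d.p.).
α=14, χ(Ḡ)=15; ϑ=29*cos(pi/29)/(cos(pi/29) + 1) lies between (both strict).

29*cos(pi/29)/(cos(pi/29) + 1)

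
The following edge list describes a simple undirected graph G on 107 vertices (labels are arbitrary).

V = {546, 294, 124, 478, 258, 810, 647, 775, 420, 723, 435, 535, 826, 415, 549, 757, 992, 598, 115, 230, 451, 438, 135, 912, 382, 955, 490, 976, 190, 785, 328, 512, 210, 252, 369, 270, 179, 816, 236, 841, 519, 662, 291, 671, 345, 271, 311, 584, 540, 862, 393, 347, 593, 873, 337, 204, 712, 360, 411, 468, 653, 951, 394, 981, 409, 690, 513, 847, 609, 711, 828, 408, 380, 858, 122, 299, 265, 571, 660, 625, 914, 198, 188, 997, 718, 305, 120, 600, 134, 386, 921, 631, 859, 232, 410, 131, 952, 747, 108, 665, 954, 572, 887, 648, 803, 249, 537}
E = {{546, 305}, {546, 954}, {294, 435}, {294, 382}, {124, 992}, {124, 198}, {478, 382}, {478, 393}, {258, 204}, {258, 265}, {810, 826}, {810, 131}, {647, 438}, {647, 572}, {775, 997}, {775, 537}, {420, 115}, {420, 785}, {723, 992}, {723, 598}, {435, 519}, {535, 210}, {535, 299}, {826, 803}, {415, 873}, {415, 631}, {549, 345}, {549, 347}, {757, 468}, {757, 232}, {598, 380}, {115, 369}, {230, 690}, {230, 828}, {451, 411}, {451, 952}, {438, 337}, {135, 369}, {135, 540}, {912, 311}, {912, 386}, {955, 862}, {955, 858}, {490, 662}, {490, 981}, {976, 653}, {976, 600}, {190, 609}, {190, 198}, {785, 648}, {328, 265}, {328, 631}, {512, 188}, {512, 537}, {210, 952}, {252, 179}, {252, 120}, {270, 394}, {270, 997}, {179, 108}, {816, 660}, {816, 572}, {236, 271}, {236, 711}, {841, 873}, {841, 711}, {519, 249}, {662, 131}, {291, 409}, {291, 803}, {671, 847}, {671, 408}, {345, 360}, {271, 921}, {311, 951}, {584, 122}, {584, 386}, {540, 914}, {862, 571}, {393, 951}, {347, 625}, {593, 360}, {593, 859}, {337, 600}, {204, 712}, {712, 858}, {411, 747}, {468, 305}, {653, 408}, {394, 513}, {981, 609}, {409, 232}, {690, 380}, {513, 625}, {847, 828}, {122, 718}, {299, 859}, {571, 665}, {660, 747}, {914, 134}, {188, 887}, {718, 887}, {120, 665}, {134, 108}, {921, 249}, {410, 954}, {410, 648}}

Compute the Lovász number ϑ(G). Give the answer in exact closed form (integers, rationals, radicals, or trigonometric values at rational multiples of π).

107*cos(pi/107)/(cos(pi/107) + 1)

deg(873) = 2; N(873) = {415, 841}.
deg(816) = 2; N(816) = {660, 572}.
deg(135) = 2; N(135) = {369, 540}.
N(415) = {873, 631}, |N(415)| = 2.
G on 107 vertices is 2-regular; this is C_{107}, the 107-cycle.
Distinct eigenvalues (to 4 d.p.): [2.0, 1.9966, 1.9862, 1.969, 1.9451, 1.9144, 1.8771, 1.8334, 1.7833, 1.7271, 1.665, 1.5971, 1.5237, 1.445, 1.3614, 1.273, 1.1803, 1.0835, 0.983, 0.8791, 0.7721, 0.6625, 0.5506, 0.4369, 0.3216, 0.2052, 0.0881, -0.0294, -0.1467, -0.2635, -0.3794, -0.494, -0.6069, -0.7176, -0.826, -0.9314, -1.0337, -1.1324, -1.2272, -1.3178, -1.4038, -1.485, -1.561, -1.6317, -1.6968, -1.756, -1.8092, -1.8561, -1.8966, -1.9306, -1.9579, -1.9785, -1.9922, -1.9991].
Lovász (edge-transitive): ϑ = −107·(-2*cos(pi/107))/((2)−(-2*cos(pi/107))) = 107*cos(pi/107)/(cos(pi/107) + 1).
ϑ(G) ≈ 53.4884684.
Sandwich: α(G)=53 ≤ ϑ(G)=107*cos(pi/107)/(cos(pi/107) + 1) ≤ χ(Ḡ)=54 (both strict).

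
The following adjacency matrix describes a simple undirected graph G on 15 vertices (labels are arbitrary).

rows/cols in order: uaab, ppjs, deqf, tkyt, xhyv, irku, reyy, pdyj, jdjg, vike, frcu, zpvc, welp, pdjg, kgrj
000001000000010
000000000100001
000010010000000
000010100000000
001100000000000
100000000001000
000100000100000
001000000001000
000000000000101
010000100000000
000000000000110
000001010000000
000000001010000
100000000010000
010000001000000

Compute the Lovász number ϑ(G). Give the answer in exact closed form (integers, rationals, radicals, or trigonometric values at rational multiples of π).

N(ppjs) = {vike, kgrj}, |N(ppjs)| = 2.
N(reyy) = {tkyt, vike}, |N(reyy)| = 2.
Vertex pdyj has 2 neighbors: deqf, zpvc.
Vertex irku has 2 neighbors: uaab, zpvc.
15-vertex 2-regular graph: this is C_{15}, the 15-cycle.
spec(A) ≈ [2.0, 1.827091, 1.338261, 0.618034, -0.209057, -1.0, -1.618034, -1.956295] (distinct, 6 d.p.).
λ_max=2, λ_min=-2*cos(pi/15); ϑ = −15·λ_min/(λ_max−λ_min) = 15*cos(pi/15)/(cos(pi/15) + 1).
≈ 7.41715 (to 5 d.p.).
Lovász sandwich 7 ≤ 15*cos(pi/15)/(cos(pi/15) + 1) ≤ 8: both strict.

15*cos(pi/15)/(cos(pi/15) + 1)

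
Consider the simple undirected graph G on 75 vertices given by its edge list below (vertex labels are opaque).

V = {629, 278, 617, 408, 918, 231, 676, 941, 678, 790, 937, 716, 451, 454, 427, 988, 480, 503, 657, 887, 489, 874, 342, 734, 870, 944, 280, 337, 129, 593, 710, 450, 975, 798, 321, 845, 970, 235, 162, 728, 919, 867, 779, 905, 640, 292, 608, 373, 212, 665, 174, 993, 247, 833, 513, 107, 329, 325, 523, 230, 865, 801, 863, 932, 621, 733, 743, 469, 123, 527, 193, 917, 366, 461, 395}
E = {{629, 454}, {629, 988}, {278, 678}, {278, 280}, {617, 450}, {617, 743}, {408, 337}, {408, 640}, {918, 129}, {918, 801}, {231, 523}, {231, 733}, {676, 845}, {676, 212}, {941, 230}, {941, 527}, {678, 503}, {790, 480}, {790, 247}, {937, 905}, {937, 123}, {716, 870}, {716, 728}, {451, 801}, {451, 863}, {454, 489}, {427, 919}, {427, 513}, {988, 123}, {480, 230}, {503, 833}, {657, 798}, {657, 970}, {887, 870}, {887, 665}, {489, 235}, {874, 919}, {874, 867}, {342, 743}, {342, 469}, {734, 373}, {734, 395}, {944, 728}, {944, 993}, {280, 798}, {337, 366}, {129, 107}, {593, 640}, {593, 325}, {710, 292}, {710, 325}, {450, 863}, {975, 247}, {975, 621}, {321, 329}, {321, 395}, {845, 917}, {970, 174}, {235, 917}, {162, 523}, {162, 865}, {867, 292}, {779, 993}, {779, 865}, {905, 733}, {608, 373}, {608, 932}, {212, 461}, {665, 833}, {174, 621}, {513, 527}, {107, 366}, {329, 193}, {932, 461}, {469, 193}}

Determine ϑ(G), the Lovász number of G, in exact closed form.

Vertex 621 has 2 neighbors: 975, 174.
Vertex 337 has 2 neighbors: 408, 366.
N(833) = {503, 665}, |N(833)| = 2.
Vertex 640 has 2 neighbors: 408, 593.
Regular of degree 2 on 75 vertices: the odd cycle C_{75}.
The 38 distinct eigenvalues: [2.0, 1.993, 1.972, 1.937, 1.889, 1.827, 1.753, 1.666, 1.567, 1.458, 1.338, 1.209, 1.072, 0.927, 0.775, 0.618, 0.457, 0.292, 0.126, -0.042, -0.209, -0.375, -0.538, -0.697, -0.852, -1.0, -1.141, -1.275, -1.399, -1.514, -1.618, -1.711, -1.791, -1.86, -1.915, -1.956, -1.984, -1.998].
Lovász: ϑ = −75(-2*cos(pi/75))/(2+-(-1)*2*cos(pi/75)) = 75*cos(pi/75)/(cos(pi/75) + 1).
ϑ(G) ≈ 37.4835458.
Lovász sandwich 37 ≤ 75*cos(pi/75)/(cos(pi/75) + 1) ≤ 38: both strict.

75*cos(pi/75)/(cos(pi/75) + 1)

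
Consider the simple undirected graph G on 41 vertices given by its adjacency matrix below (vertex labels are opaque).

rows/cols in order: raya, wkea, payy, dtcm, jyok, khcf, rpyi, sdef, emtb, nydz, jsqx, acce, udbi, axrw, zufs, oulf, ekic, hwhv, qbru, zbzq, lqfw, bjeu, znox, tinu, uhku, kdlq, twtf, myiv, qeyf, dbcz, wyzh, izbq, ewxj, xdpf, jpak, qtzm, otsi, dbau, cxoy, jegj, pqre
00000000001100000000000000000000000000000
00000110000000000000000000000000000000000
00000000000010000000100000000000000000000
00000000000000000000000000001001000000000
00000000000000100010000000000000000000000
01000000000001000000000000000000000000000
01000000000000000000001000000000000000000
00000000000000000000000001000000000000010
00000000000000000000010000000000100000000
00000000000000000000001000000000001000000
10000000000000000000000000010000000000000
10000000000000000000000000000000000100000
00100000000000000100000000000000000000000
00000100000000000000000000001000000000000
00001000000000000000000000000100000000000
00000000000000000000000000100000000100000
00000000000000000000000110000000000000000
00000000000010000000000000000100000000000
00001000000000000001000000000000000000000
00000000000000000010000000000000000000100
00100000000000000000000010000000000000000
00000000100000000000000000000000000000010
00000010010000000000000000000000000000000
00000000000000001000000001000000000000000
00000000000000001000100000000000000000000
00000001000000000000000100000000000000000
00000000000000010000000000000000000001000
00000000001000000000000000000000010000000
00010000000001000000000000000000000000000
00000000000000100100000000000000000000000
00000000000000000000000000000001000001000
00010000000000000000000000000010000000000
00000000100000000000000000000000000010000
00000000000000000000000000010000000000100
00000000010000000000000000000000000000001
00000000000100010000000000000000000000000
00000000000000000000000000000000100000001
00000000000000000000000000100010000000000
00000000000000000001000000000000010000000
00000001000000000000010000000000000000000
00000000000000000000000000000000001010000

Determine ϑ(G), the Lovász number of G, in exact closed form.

deg(khcf) = 2; N(khcf) = {wkea, axrw}.
Vertex rpyi has 2 neighbors: wkea, znox.
N(acce) = {raya, qtzm}, |N(acce)| = 2.
Vertex jsqx has 2 neighbors: raya, myiv.
Regular of degree 2 on 41 vertices: this is C_{41}, the 41-cycle.
spec(A) ≈ [2.0, 1.977, 1.907, 1.792, 1.636, 1.441, 1.212, 0.955, 0.676, 0.381, 0.077, -0.229, -0.53, -0.818, -1.087, -1.331, -1.543, -1.719, -1.855, -1.947, -1.994] (distinct, 3 d.p.).
ϑ = −N·λ_min/(λ_max−λ_min) = −41·(-2*cos(pi/41))/(2−(-2*cos(pi/41))) = 41*cos(pi/41)/(cos(pi/41) + 1).
ϑ(G) ≈ 20.46988027.
20 ≤ 41*cos(pi/41)/(cos(pi/41) + 1) ≤ 21: both strict.

41*cos(pi/41)/(cos(pi/41) + 1)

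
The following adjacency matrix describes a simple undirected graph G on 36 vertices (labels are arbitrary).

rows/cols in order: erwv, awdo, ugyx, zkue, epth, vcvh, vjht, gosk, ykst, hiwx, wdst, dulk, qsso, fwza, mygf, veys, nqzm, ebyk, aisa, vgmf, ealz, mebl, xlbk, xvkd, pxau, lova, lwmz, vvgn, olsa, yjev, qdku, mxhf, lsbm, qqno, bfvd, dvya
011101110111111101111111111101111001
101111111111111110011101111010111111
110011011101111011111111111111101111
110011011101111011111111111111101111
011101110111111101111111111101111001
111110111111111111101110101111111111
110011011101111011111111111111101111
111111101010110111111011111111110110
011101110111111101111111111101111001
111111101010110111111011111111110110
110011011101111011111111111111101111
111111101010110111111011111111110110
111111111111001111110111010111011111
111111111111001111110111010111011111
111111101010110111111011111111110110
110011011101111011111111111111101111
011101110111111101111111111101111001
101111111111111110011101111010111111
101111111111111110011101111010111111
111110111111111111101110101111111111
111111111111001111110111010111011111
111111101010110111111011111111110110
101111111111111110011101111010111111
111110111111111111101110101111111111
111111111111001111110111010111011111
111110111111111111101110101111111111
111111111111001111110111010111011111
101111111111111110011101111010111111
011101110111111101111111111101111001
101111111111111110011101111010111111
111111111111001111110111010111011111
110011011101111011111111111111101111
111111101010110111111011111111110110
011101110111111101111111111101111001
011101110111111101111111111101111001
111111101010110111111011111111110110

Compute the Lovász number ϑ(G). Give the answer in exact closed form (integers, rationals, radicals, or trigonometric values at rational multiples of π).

Vertex ugyx has 30 neighbors: erwv, awdo, epth, vcvh, gosk, ykst, hiwx, dulk, qsso, fwza, mygf, nqzm, ebyk, aisa, vgmf, ealz, mebl, xlbk, xvkd, pxau, lova, lwmz, vvgn, olsa, yjev, qdku, lsbm, qqno, bfvd, dvya.
deg(xvkd) = 32; N(xvkd) = {erwv, awdo, ugyx, zkue, epth, vjht, gosk, ykst, hiwx, wdst, dulk, qsso, fwza, mygf, veys, nqzm, ebyk, aisa, ealz, mebl, xlbk, pxau, lwmz, vvgn, olsa, yjev, qdku, mxhf, lsbm, qqno, bfvd, dvya}.
Vertex veys has 30 neighbors: erwv, awdo, epth, vcvh, gosk, ykst, hiwx, dulk, qsso, fwza, mygf, nqzm, ebyk, aisa, vgmf, ealz, mebl, xlbk, xvkd, pxau, lova, lwmz, vvgn, olsa, yjev, qdku, lsbm, qqno, bfvd, dvya.
N(gosk) = {erwv, awdo, ugyx, zkue, epth, vcvh, vjht, ykst, wdst, qsso, fwza, veys, nqzm, ebyk, aisa, vgmf, ealz, xlbk, xvkd, pxau, lova, lwmz, vvgn, olsa, yjev, qdku, mxhf, qqno, bfvd}, |N(gosk)| = 29.
Complete multipartite on [7, 7, 6, 6, 6, 4]: sandwich collapses at ϑ=7.
ϑ(G) ≈ 7.0000000.
Check 7 ≤ 7 ≤ 7: collapsed.

7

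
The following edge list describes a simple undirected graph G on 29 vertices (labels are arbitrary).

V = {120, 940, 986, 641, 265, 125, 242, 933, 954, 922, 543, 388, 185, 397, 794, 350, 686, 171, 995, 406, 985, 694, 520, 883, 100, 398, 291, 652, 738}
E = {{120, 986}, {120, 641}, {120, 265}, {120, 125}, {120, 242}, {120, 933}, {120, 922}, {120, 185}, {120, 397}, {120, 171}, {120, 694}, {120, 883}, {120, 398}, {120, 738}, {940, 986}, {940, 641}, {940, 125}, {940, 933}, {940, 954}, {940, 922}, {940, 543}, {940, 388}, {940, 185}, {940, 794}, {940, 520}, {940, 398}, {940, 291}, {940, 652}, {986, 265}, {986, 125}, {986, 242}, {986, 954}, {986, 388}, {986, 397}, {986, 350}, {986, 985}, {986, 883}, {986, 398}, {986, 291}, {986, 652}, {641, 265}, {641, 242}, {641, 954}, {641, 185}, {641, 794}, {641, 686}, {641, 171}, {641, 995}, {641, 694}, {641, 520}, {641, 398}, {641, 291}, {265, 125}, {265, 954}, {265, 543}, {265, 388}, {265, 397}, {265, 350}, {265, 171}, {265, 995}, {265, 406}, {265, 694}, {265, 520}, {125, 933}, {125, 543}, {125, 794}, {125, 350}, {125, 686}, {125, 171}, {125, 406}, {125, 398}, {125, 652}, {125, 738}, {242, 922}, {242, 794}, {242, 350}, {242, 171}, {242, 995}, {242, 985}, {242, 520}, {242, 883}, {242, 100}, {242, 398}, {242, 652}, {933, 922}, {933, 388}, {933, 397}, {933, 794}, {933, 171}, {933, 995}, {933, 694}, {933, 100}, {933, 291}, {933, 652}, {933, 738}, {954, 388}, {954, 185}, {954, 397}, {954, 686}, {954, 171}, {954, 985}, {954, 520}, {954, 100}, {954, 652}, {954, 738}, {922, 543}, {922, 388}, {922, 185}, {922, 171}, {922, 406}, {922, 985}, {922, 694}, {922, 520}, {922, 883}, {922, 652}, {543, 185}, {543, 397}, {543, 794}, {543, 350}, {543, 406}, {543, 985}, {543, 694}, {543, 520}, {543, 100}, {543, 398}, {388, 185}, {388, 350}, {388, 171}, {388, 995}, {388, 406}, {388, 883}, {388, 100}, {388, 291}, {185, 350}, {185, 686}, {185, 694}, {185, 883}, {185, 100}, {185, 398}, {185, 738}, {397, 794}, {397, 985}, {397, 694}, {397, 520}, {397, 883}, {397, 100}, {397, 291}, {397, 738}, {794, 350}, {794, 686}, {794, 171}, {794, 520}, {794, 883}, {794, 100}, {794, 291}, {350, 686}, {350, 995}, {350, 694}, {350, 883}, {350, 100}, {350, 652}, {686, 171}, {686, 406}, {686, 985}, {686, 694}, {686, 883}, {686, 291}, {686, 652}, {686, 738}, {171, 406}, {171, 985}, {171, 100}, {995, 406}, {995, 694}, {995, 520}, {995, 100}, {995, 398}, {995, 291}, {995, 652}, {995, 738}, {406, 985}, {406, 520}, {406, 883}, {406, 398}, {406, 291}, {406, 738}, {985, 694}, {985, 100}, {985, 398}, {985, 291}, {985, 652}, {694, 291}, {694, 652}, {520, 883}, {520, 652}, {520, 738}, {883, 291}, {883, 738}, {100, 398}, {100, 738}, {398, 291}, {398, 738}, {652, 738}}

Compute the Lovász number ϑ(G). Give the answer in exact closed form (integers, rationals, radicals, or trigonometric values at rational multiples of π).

N(406) = {265, 125, 922, 543, 388, 686, 171, 995, 985, 520, 883, 398, 291, 738}, |N(406)| = 14.
deg(520) = 14; N(520) = {940, 641, 265, 242, 954, 922, 543, 397, 794, 995, 406, 883, 652, 738}.
Vertex 954 has 14 neighbors: 940, 986, 641, 265, 388, 185, 397, 686, 171, 985, 520, 100, 652, 738.
N(398) = {120, 940, 986, 641, 125, 242, 543, 185, 995, 406, 985, 100, 291, 738}, |N(398)| = 14.
G on 29 vertices is 14-regular; strongly regular (29,14,6,7).
The 3 distinct eigenvalues: [14.0, 2.19258, -3.19258].
ϑ = −N·λ_min/(λ_max−λ_min) = −29·(-sqrt(29)/2 - 1/2)/(14−(-sqrt(29)/2 - 1/2)) = sqrt(29).
= 5.385165… (decimal).

sqrt(29)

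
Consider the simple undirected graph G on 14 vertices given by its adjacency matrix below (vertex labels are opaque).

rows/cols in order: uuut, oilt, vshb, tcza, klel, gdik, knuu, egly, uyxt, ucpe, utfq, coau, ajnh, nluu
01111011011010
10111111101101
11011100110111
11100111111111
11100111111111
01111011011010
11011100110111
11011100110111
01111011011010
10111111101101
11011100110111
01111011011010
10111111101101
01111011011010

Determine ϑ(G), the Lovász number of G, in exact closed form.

5

N(coau) = {oilt, vshb, tcza, klel, knuu, egly, ucpe, utfq, ajnh}, |N(coau)| = 9.
Vertex oilt has 11 neighbors: uuut, vshb, tcza, klel, gdik, knuu, egly, uyxt, utfq, coau, nluu.
Vertex uuut has 9 neighbors: oilt, vshb, tcza, klel, knuu, egly, ucpe, utfq, ajnh.
Vertex ajnh has 11 neighbors: uuut, vshb, tcza, klel, gdik, knuu, egly, uyxt, utfq, coau, nluu.
Complete 4-partite, parts [5, 4, 3, 2]: perfect, ϑ = α = 5.
= 5.000000000… (decimal).
α=5, χ(Ḡ)=5; ϑ=5 lies between (collapsed).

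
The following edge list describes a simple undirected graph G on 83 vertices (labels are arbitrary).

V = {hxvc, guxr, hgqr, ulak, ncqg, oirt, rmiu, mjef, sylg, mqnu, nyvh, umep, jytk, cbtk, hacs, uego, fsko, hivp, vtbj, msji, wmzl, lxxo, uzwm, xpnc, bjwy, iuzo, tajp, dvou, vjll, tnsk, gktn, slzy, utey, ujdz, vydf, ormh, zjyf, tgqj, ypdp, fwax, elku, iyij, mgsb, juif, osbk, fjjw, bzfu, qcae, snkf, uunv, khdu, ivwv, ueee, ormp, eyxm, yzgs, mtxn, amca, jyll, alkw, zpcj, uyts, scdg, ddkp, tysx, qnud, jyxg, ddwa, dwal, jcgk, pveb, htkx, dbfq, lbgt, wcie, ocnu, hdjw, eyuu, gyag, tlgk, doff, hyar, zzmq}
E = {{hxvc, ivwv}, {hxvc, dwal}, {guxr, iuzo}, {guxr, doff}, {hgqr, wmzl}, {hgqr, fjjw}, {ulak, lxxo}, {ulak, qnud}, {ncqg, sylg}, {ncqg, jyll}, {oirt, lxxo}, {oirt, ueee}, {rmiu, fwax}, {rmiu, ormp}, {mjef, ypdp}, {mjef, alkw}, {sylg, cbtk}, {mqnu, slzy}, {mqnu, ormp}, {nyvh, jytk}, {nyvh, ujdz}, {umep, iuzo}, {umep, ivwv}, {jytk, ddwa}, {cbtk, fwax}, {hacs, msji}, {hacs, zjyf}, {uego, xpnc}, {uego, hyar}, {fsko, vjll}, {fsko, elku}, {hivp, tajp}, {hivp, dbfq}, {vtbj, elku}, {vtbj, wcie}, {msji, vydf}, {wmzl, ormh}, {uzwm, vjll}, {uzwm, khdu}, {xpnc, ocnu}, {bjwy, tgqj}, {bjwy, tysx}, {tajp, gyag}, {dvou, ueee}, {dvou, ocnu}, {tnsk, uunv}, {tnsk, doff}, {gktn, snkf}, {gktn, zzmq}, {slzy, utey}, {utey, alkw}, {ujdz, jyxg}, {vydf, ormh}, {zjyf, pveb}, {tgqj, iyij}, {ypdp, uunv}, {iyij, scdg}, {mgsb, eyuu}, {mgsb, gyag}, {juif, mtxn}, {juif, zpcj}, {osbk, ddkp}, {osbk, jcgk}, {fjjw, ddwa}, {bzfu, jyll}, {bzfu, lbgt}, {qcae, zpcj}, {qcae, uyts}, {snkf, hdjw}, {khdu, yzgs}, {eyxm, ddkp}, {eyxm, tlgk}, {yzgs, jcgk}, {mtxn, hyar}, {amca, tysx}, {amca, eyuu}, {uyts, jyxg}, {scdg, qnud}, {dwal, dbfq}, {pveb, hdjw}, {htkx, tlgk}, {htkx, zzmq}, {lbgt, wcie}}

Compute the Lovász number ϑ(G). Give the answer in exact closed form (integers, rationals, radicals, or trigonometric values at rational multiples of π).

83*cos(pi/83)/(cos(pi/83) + 1)

N(hxvc) = {ivwv, dwal}, |N(hxvc)| = 2.
Vertex amca has 2 neighbors: tysx, eyuu.
deg(mtxn) = 2; N(mtxn) = {juif, hyar}.
N(hivp) = {tajp, dbfq}, |N(hivp)| = 2.
83-vertex 2-regular graph: a single 83-cycle (edge-transitive).
The 42 distinct eigenvalues: [2.0, 1.994, 1.977, 1.949, 1.909, 1.858, 1.797, 1.726, 1.644, 1.553, 1.454, 1.346, 1.23, 1.107, 0.978, 0.843, 0.704, 0.56, 0.413, 0.264, 0.113, -0.038, -0.189, -0.339, -0.487, -0.632, -0.774, -0.911, -1.043, -1.169, -1.289, -1.401, -1.505, -1.6, -1.686, -1.763, -1.829, -1.885, -1.93, -1.964, -1.987, -1.999].
−83·(-2*cos(pi/83)) / ((2)−(-2*cos(pi/83))) = 83*cos(pi/83)/(cos(pi/83) + 1) = ϑ(G).
= 41.485133… (decimal).
41 ≤ 83*cos(pi/83)/(cos(pi/83) + 1) ≤ 42: both strict.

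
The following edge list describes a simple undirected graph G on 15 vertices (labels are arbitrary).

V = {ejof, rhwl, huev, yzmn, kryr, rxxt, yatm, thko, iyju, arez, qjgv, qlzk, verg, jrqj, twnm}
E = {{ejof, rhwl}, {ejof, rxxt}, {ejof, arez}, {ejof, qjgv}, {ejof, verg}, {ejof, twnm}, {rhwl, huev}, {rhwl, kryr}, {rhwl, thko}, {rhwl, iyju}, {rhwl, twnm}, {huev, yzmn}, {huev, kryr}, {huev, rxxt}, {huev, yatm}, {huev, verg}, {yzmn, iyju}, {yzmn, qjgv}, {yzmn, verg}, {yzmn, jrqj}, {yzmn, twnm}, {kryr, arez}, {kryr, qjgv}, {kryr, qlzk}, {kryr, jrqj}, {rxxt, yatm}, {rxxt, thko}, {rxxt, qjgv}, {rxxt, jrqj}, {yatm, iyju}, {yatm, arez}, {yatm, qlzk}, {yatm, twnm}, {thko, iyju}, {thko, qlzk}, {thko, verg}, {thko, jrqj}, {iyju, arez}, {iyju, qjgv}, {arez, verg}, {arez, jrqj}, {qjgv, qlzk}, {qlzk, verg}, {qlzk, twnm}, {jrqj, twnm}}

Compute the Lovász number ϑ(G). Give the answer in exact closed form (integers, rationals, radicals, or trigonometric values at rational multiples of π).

5

Vertex twnm has 6 neighbors: ejof, rhwl, yzmn, yatm, qlzk, jrqj.
Vertex huev has 6 neighbors: rhwl, yzmn, kryr, rxxt, yatm, verg.
Vertex rhwl has 6 neighbors: ejof, huev, kryr, thko, iyju, twnm.
Vertex ejof has 6 neighbors: rhwl, rxxt, arez, qjgv, verg, twnm.
G on 15 vertices is 6-regular; this is K(6,2), the Kneser graph.
spec(A) ≈ [6.0, 1.0, -3.0] (distinct, 3 d.p.).
λ_max=6, λ_min=-3; ϑ = −15·λ_min/(λ_max−λ_min) = 5.
Numerically 5.0000.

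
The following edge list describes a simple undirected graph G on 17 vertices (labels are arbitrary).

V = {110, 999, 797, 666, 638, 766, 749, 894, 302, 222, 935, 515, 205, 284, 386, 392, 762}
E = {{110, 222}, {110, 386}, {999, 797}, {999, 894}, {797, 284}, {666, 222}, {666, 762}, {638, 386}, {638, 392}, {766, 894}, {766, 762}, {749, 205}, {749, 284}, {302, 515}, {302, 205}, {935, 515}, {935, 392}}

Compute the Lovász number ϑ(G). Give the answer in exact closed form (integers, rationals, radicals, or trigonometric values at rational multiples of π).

N(302) = {515, 205}, |N(302)| = 2.
deg(666) = 2; N(666) = {222, 762}.
Vertex 762 has 2 neighbors: 666, 766.
Vertex 284 has 2 neighbors: 797, 749.
Every vertex has degree 2 (N=17); the odd cycle C_{17}.
Distinct eigenvalues (to 4 d.p.): [2.0, 1.8649, 1.478, 0.8915, 0.1845, -0.5473, -1.2053, -1.7004, -1.9659].
With N=17: ϑ(G) = 17·(-(-1)*2*cos(pi/17))/(2−(-2*cos(pi/17))) = 17*cos(pi/17)/(cos(pi/17) + 1).
Numerically 8.4270.
8 ≤ 17*cos(pi/17)/(cos(pi/17) + 1) ≤ 9: both strict.

17*cos(pi/17)/(cos(pi/17) + 1)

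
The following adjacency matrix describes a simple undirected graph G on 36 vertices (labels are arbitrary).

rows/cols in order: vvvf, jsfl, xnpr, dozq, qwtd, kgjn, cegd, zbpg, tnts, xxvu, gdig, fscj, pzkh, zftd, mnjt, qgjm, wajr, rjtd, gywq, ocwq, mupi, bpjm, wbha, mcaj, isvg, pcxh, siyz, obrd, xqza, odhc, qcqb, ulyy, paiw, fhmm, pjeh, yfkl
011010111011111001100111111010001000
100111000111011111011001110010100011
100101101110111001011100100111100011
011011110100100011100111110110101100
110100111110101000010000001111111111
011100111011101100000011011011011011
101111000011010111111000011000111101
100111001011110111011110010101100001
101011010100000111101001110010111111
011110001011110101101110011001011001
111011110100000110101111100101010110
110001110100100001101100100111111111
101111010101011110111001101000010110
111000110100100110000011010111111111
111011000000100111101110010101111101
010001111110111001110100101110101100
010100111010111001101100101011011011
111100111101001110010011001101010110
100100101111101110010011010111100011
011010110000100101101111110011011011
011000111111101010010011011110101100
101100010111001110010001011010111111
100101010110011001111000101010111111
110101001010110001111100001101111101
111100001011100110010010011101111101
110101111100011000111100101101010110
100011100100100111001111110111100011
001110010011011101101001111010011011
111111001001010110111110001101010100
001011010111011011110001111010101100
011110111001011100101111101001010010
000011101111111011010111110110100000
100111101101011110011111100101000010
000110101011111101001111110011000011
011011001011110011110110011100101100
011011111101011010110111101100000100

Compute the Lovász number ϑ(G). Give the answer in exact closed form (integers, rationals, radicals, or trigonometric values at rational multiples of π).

8

N(vvvf) = {jsfl, xnpr, qwtd, cegd, zbpg, tnts, gdig, fscj, pzkh, zftd, mnjt, rjtd, gywq, bpjm, wbha, mcaj, isvg, pcxh, siyz, xqza, paiw}, |N(vvvf)| = 21.
deg(isvg) = 21; N(isvg) = {vvvf, jsfl, xnpr, dozq, tnts, gdig, fscj, pzkh, qgjm, wajr, ocwq, wbha, pcxh, siyz, obrd, odhc, qcqb, ulyy, paiw, fhmm, yfkl}.
N(gywq) = {vvvf, dozq, cegd, tnts, xxvu, gdig, fscj, pzkh, mnjt, qgjm, wajr, ocwq, wbha, mcaj, pcxh, obrd, xqza, odhc, qcqb, pjeh, yfkl}, |N(gywq)| = 21.
Vertex ocwq has 21 neighbors: jsfl, xnpr, qwtd, cegd, zbpg, pzkh, qgjm, rjtd, gywq, mupi, bpjm, wbha, mcaj, isvg, pcxh, xqza, odhc, ulyy, paiw, pjeh, yfkl.
deg(v) = 21 for all v (|V|=36); Kneser-type, 2-subsets of [9].
spec(A) ≈ [21.0, 1.0, -6.0] (distinct, 6 d.p.).
−36·(-6) / ((21)−(-6)) = 8 = ϑ(G).
Numerically 8.000000.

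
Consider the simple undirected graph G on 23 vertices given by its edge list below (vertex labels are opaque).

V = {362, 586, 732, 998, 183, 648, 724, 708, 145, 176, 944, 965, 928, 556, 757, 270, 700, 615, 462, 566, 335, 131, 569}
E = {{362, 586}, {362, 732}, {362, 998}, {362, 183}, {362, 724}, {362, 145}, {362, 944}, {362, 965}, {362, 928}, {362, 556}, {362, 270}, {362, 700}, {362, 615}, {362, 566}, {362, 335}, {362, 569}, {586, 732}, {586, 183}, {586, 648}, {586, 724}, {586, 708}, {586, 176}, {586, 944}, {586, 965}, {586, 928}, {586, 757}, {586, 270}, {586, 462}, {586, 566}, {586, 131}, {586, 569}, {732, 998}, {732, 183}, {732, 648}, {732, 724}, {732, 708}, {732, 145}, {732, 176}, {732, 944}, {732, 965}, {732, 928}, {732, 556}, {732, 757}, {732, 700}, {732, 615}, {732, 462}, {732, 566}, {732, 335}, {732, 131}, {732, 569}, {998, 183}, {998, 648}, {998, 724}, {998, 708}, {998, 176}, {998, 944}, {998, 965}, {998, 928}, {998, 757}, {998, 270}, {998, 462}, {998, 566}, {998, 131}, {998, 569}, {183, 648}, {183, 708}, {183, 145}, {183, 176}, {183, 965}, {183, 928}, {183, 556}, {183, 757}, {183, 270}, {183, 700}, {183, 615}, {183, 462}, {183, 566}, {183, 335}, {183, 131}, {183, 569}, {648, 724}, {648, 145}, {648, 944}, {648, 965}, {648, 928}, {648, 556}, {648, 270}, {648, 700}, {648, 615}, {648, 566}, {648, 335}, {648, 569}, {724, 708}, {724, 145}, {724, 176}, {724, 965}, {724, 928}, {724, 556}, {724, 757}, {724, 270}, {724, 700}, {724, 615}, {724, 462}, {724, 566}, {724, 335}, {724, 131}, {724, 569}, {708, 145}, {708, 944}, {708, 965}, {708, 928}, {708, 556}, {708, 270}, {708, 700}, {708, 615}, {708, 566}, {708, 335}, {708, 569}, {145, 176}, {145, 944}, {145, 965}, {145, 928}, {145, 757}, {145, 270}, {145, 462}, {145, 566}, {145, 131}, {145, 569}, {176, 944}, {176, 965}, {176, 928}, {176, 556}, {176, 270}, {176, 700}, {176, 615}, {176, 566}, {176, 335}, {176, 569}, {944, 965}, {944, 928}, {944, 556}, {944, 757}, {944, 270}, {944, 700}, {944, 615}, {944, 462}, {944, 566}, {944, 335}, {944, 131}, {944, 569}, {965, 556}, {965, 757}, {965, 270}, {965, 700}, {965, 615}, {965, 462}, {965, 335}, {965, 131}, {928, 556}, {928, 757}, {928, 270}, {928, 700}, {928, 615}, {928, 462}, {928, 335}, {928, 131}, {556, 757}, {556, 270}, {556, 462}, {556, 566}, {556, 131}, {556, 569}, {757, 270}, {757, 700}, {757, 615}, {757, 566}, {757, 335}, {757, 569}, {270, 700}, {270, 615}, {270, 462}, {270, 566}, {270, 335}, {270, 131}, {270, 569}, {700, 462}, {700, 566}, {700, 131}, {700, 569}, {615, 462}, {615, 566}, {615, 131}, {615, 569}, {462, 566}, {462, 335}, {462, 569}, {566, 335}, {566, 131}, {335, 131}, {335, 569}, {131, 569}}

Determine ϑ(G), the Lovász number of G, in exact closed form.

deg(757) = 16; N(757) = {586, 732, 998, 183, 724, 145, 944, 965, 928, 556, 270, 700, 615, 566, 335, 569}.
deg(732) = 21; N(732) = {362, 586, 998, 183, 648, 724, 708, 145, 176, 944, 965, 928, 556, 757, 700, 615, 462, 566, 335, 131, 569}.
N(462) = {586, 732, 998, 183, 724, 145, 944, 965, 928, 556, 270, 700, 615, 566, 335, 569}, |N(462)| = 16.
deg(615) = 16; N(615) = {362, 732, 183, 648, 724, 708, 176, 944, 965, 928, 757, 270, 462, 566, 131, 569}.
5 parts of sizes [7, 7, 4, 3, 2]; α(G) = 7 = ϑ (perfect).
≈ 7.000000000 (to 9 d.p.).
Lovász sandwich 7 ≤ 7 ≤ 7: collapsed.

7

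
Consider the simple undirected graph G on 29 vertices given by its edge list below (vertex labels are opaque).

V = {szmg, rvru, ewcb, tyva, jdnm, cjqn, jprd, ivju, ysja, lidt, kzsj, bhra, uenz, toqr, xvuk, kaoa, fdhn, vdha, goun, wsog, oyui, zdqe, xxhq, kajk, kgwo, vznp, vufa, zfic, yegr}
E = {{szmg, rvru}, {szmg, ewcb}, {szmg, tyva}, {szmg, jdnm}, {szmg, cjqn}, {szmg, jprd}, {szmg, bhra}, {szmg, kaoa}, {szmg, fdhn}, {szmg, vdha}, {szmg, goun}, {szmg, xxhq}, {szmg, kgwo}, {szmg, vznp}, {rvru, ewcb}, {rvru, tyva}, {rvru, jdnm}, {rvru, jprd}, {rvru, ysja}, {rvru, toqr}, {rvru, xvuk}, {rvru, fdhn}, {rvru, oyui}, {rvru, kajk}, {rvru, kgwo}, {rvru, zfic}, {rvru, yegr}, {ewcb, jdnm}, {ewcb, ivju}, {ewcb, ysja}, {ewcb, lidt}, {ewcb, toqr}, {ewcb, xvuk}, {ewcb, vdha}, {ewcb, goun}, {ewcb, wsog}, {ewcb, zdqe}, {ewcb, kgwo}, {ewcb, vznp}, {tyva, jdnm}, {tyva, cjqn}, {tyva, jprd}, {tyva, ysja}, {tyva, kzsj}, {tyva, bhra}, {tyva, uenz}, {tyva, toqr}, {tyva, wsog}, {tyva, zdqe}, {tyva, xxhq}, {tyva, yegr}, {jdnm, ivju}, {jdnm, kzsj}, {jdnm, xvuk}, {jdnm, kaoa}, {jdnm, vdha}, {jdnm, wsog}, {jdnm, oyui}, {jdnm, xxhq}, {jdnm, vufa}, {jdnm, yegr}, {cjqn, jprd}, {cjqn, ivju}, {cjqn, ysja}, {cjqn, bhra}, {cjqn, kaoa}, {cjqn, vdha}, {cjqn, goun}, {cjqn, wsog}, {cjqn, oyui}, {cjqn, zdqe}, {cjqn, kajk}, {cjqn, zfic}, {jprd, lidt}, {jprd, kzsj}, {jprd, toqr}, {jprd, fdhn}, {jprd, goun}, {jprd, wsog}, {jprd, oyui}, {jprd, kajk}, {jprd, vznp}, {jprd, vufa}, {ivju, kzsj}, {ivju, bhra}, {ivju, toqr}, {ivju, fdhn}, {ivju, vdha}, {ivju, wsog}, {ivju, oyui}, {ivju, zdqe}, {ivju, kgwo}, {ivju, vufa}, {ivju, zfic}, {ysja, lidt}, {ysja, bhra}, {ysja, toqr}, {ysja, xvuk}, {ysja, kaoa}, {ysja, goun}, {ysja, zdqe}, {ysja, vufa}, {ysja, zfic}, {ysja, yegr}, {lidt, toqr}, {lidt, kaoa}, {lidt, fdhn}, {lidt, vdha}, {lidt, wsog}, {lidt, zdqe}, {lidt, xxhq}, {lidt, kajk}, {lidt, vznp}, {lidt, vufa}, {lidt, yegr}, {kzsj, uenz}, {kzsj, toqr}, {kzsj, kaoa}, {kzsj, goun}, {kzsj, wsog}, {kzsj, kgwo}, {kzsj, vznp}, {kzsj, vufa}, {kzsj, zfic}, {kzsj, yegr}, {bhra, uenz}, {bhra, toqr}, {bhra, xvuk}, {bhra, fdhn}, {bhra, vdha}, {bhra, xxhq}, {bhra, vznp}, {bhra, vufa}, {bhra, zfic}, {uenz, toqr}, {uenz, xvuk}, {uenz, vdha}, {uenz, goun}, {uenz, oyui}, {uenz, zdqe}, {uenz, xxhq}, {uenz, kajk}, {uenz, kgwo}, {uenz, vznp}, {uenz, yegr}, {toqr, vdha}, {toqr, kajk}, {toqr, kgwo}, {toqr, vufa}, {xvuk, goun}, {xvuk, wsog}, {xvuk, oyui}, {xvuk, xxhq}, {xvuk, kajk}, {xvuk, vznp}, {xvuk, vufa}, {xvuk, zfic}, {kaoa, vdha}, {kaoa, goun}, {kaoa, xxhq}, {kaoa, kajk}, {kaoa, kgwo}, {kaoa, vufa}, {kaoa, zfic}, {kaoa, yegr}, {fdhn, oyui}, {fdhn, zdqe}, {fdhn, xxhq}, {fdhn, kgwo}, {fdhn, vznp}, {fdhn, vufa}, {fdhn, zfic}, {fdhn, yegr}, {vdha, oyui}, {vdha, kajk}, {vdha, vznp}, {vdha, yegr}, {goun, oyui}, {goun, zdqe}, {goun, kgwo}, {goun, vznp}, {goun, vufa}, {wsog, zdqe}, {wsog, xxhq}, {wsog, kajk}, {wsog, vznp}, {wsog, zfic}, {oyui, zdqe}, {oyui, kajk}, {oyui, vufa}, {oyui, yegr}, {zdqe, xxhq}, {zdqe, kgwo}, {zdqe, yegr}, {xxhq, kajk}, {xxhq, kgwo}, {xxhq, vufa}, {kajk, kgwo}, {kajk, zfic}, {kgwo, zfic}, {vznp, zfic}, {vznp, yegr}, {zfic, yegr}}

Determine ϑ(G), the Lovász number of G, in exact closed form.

sqrt(29)

Vertex fdhn has 14 neighbors: szmg, rvru, jprd, ivju, lidt, bhra, oyui, zdqe, xxhq, kgwo, vznp, vufa, zfic, yegr.
deg(zdqe) = 14; N(zdqe) = {ewcb, tyva, cjqn, ivju, ysja, lidt, uenz, fdhn, goun, wsog, oyui, xxhq, kgwo, yegr}.
Vertex kgwo has 14 neighbors: szmg, rvru, ewcb, ivju, kzsj, uenz, toqr, kaoa, fdhn, goun, zdqe, xxhq, kajk, zfic.
deg(ysja) = 14; N(ysja) = {rvru, ewcb, tyva, cjqn, lidt, bhra, toqr, xvuk, kaoa, goun, zdqe, vufa, zfic, yegr}.
Regular of degree 14 on 29 vertices: Paley(29): SR with (k,λ,μ)=(14,6,7).
The 3 distinct eigenvalues: [14.0, 2.19258, -3.19258].
Lovász: ϑ = −29(-sqrt(29)/2 - 1/2)/(14+-(-sqrt(29)/2 - 1/2)) = sqrt(29).
Numerically 5.3851648.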